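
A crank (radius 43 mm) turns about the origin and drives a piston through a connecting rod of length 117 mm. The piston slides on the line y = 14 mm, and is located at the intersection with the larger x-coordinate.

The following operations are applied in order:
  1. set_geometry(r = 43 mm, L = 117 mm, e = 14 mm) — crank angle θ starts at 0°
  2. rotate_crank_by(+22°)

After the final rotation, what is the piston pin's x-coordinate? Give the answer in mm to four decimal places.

set_geometry: r = 43 mm, L = 117 mm, e = 14 mm; θ ← 0°
rotate_crank_by(+22°): θ ← 0° +22° = 22°
crank pin P = (r cos θ, r sin θ) = (39.868906, 16.108084)
h = r sin θ − e = 16.108084 − 14 = 2.108084
x = r cos θ + √(L² − h²) = 39.868906 + √(13689.0 − 4.4440) = 39.868906 + 116.981007 = 156.849913

156.8499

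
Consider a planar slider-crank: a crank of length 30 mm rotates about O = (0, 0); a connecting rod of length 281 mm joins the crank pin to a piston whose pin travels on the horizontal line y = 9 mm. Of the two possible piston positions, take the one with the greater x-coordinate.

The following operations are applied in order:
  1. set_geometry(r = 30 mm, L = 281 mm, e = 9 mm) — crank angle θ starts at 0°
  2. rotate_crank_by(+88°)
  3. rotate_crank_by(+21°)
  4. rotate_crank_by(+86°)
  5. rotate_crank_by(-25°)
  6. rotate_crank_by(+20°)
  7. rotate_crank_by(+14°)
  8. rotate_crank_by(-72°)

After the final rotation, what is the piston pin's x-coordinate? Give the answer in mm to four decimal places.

set_geometry: r = 30 mm, L = 281 mm, e = 9 mm; θ ← 0°
rotate_crank_by(+88°): θ ← 0° +88° = 88°
rotate_crank_by(+21°): θ ← 88° +21° = 109°
rotate_crank_by(+86°): θ ← 109° +86° = 195°
rotate_crank_by(-25°): θ ← 195° -25° = 170°
rotate_crank_by(+20°): θ ← 170° +20° = 190°
rotate_crank_by(+14°): θ ← 190° +14° = 204°
rotate_crank_by(-72°): θ ← 204° -72° = 132°
crank pin P = (r cos θ, r sin θ) = (-20.073918, 22.294345)
h = r sin θ − e = 22.294345 − 9 = 13.294345
x = r cos θ + √(L² − h²) = -20.073918 + √(78961.0 − 176.7396) = -20.073918 + 280.685341 = 260.611422

260.6114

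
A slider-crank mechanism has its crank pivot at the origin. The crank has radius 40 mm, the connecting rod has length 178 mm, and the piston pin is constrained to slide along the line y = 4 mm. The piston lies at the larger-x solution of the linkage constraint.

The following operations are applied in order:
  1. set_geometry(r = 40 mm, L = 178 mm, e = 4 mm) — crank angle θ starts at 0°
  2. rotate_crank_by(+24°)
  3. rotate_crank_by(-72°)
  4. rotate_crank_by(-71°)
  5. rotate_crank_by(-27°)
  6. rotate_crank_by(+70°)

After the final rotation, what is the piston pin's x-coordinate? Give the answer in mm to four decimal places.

182.4517

set_geometry: r = 40 mm, L = 178 mm, e = 4 mm; θ ← 0°
rotate_crank_by(+24°): θ ← 0° +24° = 24°
rotate_crank_by(-72°): θ ← 24° -72° = -48°
rotate_crank_by(-71°): θ ← -48° -71° = -119°
rotate_crank_by(-27°): θ ← -119° -27° = -146°
rotate_crank_by(+70°): θ ← -146° +70° = -76°
crank pin P = (r cos θ, r sin θ) = (9.676876, -38.811829)
h = r sin θ − e = -38.811829 − 4 = -42.811829
x = r cos θ + √(L² − h²) = 9.676876 + √(31684.0 − 1832.8527) = 9.676876 + 172.774846 = 182.451721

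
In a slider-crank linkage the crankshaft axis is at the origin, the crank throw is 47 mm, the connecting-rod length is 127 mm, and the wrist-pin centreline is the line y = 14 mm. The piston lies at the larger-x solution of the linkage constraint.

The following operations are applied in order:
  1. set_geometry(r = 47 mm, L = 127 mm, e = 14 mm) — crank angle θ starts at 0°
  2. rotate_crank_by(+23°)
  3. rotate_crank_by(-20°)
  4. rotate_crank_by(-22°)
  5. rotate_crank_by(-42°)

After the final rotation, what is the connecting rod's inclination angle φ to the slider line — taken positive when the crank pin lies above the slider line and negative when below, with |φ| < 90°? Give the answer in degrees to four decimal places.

set_geometry: r = 47 mm, L = 127 mm, e = 14 mm; θ ← 0°
rotate_crank_by(+23°): θ ← 0° +23° = 23°
rotate_crank_by(-20°): θ ← 23° -20° = 3°
rotate_crank_by(-22°): θ ← 3° -22° = -19°
rotate_crank_by(-42°): θ ← -19° -42° = -61°
crank pin P = (r cos θ, r sin θ) = (22.786052, -41.107126)
h = r sin θ − e = -41.107126 − 14 = -55.107126
sin φ = h / L = -55.107126 / 127 = -0.43391438
φ = arcsin(-0.43391438) = -25.716234°

-25.7162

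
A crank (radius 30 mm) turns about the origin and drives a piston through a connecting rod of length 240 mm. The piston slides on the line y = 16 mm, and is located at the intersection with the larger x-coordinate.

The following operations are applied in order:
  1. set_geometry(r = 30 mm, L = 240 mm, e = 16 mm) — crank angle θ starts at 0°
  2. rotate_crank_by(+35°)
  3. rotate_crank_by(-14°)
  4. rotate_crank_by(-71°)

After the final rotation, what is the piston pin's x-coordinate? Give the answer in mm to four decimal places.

256.0968

set_geometry: r = 30 mm, L = 240 mm, e = 16 mm; θ ← 0°
rotate_crank_by(+35°): θ ← 0° +35° = 35°
rotate_crank_by(-14°): θ ← 35° -14° = 21°
rotate_crank_by(-71°): θ ← 21° -71° = -50°
crank pin P = (r cos θ, r sin θ) = (19.283628, -22.981333)
h = r sin θ − e = -22.981333 − 16 = -38.981333
x = r cos θ + √(L² − h²) = 19.283628 + √(57600.0 − 1519.5443) = 19.283628 + 236.813124 = 256.096752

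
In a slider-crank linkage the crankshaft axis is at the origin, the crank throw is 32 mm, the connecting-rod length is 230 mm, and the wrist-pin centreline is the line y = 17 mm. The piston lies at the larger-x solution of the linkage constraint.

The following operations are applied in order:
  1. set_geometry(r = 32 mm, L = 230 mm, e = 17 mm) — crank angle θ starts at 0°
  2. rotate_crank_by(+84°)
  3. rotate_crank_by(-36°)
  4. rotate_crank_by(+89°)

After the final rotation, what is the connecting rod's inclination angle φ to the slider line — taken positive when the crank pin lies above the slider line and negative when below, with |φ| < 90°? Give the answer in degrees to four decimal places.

set_geometry: r = 32 mm, L = 230 mm, e = 17 mm; θ ← 0°
rotate_crank_by(+84°): θ ← 0° +84° = 84°
rotate_crank_by(-36°): θ ← 84° -36° = 48°
rotate_crank_by(+89°): θ ← 48° +89° = 137°
crank pin P = (r cos θ, r sin θ) = (-23.403318, 21.823948)
h = r sin θ − e = 21.823948 − 17 = 4.823948
sin φ = h / L = 4.823948 / 230 = 0.02097368
φ = arcsin(0.02097368) = 1.201792°

1.2018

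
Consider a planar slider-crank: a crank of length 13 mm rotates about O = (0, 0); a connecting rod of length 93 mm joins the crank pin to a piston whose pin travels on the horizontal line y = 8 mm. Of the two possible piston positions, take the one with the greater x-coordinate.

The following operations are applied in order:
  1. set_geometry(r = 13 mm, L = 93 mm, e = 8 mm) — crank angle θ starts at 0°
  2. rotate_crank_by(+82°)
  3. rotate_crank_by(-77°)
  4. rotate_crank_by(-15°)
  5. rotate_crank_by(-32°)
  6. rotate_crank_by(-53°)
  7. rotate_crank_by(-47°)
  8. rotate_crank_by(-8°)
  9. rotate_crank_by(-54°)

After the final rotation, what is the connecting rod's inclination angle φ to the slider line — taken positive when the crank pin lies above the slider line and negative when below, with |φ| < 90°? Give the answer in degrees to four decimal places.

set_geometry: r = 13 mm, L = 93 mm, e = 8 mm; θ ← 0°
rotate_crank_by(+82°): θ ← 0° +82° = 82°
rotate_crank_by(-77°): θ ← 82° -77° = 5°
rotate_crank_by(-15°): θ ← 5° -15° = -10°
rotate_crank_by(-32°): θ ← -10° -32° = -42°
rotate_crank_by(-53°): θ ← -42° -53° = -95°
rotate_crank_by(-47°): θ ← -95° -47° = -142°
rotate_crank_by(-8°): θ ← -142° -8° = -150°
rotate_crank_by(-54°): θ ← -150° -54° = -204°
crank pin P = (r cos θ, r sin θ) = (-11.876091, 5.287576)
h = r sin θ − e = 5.287576 − 8 = -2.712424
sin φ = h / L = -2.712424 / 93 = -0.02916585
φ = arcsin(-0.02916585) = -1.671317°

-1.6713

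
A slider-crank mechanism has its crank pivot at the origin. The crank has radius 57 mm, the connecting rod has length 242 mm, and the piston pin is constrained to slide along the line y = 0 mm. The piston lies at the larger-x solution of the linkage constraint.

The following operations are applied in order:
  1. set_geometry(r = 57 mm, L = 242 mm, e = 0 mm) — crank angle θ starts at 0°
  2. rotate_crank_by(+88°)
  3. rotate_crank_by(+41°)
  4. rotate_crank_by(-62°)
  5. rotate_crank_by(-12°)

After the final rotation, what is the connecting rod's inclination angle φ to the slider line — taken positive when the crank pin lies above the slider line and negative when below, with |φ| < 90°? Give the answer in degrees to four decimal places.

set_geometry: r = 57 mm, L = 242 mm, e = 0 mm; θ ← 0°
rotate_crank_by(+88°): θ ← 0° +88° = 88°
rotate_crank_by(+41°): θ ← 88° +41° = 129°
rotate_crank_by(-62°): θ ← 129° -62° = 67°
rotate_crank_by(-12°): θ ← 67° -12° = 55°
crank pin P = (r cos θ, r sin θ) = (32.693857, 46.691667)
h = r sin θ − e = 46.691667 − 0 = 46.691667
sin φ = h / L = 46.691667 / 242 = 0.19294077
φ = arcsin(0.19294077) = 11.124454°

11.1245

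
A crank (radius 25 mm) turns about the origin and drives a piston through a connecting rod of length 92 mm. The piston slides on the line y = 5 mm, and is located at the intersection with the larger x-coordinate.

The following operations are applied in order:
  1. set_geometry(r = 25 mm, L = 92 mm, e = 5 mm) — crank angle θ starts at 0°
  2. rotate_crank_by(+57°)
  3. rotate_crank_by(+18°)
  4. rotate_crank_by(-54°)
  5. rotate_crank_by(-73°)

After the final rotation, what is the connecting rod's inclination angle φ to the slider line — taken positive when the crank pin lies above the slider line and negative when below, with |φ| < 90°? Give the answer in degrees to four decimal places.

-15.5739

set_geometry: r = 25 mm, L = 92 mm, e = 5 mm; θ ← 0°
rotate_crank_by(+57°): θ ← 0° +57° = 57°
rotate_crank_by(+18°): θ ← 57° +18° = 75°
rotate_crank_by(-54°): θ ← 75° -54° = 21°
rotate_crank_by(-73°): θ ← 21° -73° = -52°
crank pin P = (r cos θ, r sin θ) = (15.391537, -19.700269)
h = r sin θ − e = -19.700269 − 5 = -24.700269
sin φ = h / L = -24.700269 / 92 = -0.26848118
φ = arcsin(-0.26848118) = -15.573908°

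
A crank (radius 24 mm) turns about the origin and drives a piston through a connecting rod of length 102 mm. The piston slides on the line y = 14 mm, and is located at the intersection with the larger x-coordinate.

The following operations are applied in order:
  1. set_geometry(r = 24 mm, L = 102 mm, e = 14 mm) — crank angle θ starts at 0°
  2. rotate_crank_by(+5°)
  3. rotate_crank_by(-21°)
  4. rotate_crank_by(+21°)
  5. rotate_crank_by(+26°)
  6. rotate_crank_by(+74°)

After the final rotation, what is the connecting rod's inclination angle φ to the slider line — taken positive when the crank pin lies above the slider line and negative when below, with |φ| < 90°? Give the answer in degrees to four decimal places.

set_geometry: r = 24 mm, L = 102 mm, e = 14 mm; θ ← 0°
rotate_crank_by(+5°): θ ← 0° +5° = 5°
rotate_crank_by(-21°): θ ← 5° -21° = -16°
rotate_crank_by(+21°): θ ← -16° +21° = 5°
rotate_crank_by(+26°): θ ← 5° +26° = 31°
rotate_crank_by(+74°): θ ← 31° +74° = 105°
crank pin P = (r cos θ, r sin θ) = (-6.211657, 23.182220)
h = r sin θ − e = 23.182220 − 14 = 9.182220
sin φ = h / L = 9.182220 / 102 = 0.09002176
φ = arcsin(0.09002176) = 5.164859°

5.1649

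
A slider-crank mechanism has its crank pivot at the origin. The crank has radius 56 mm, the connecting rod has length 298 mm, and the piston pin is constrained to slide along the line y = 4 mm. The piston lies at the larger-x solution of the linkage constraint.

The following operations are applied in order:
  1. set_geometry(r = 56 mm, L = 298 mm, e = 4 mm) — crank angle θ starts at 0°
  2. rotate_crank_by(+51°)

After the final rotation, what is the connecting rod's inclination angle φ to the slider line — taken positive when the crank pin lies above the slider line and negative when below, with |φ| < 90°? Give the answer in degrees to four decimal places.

7.6209

set_geometry: r = 56 mm, L = 298 mm, e = 4 mm; θ ← 0°
rotate_crank_by(+51°): θ ← 0° +51° = 51°
crank pin P = (r cos θ, r sin θ) = (35.241942, 43.520174)
h = r sin θ − e = 43.520174 − 4 = 39.520174
sin φ = h / L = 39.520174 / 298 = 0.13261803
φ = arcsin(0.13261803) = 7.620905°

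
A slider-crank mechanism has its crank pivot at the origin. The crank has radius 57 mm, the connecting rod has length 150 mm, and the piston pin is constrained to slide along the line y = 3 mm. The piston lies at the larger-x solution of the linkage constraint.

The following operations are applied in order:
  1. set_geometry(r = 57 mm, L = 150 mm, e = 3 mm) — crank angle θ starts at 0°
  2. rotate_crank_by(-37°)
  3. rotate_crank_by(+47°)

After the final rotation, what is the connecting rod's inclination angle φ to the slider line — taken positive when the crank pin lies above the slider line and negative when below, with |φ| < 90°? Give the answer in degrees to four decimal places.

2.6358

set_geometry: r = 57 mm, L = 150 mm, e = 3 mm; θ ← 0°
rotate_crank_by(-37°): θ ← 0° -37° = -37°
rotate_crank_by(+47°): θ ← -37° +47° = 10°
crank pin P = (r cos θ, r sin θ) = (56.134042, 9.897946)
h = r sin θ − e = 9.897946 − 3 = 6.897946
sin φ = h / L = 6.897946 / 150 = 0.04598631
φ = arcsin(0.04598631) = 2.635751°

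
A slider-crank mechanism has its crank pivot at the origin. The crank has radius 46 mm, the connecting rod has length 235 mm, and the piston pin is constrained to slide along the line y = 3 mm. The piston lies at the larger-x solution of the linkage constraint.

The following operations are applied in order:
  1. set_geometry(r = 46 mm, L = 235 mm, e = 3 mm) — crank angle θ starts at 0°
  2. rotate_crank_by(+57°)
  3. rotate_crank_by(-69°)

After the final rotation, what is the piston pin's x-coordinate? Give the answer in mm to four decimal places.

set_geometry: r = 46 mm, L = 235 mm, e = 3 mm; θ ← 0°
rotate_crank_by(+57°): θ ← 0° +57° = 57°
rotate_crank_by(-69°): θ ← 57° -69° = -12°
crank pin P = (r cos θ, r sin θ) = (44.994790, -9.563938)
h = r sin θ − e = -9.563938 − 3 = -12.563938
x = r cos θ + √(L² − h²) = 44.994790 + √(55225.0 − 157.8525) = 44.994790 + 234.663903 = 279.658693

279.6587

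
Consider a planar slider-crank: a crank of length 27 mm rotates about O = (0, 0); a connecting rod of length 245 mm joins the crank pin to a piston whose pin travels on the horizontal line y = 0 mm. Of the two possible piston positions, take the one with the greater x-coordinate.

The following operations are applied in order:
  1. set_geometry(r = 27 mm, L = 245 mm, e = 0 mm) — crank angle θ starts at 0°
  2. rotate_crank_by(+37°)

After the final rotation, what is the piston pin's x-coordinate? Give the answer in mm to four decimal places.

set_geometry: r = 27 mm, L = 245 mm, e = 0 mm; θ ← 0°
rotate_crank_by(+37°): θ ← 0° +37° = 37°
crank pin P = (r cos θ, r sin θ) = (21.563159, 16.249006)
h = r sin θ − e = 16.249006 − 0 = 16.249006
x = r cos θ + √(L² − h²) = 21.563159 + √(60025.0 − 264.0302) = 21.563159 + 244.460569 = 266.023728

266.0237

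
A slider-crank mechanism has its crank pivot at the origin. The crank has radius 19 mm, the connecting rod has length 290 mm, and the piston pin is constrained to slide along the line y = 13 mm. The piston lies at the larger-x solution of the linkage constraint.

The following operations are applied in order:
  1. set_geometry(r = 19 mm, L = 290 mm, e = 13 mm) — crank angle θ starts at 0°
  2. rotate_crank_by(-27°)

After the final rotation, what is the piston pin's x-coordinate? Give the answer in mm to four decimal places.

306.1217

set_geometry: r = 19 mm, L = 290 mm, e = 13 mm; θ ← 0°
rotate_crank_by(-27°): θ ← 0° -27° = -27°
crank pin P = (r cos θ, r sin θ) = (16.929124, -8.625819)
h = r sin θ − e = -8.625819 − 13 = -21.625819
x = r cos θ + √(L² − h²) = 16.929124 + √(84100.0 − 467.6761) = 16.929124 + 289.192538 = 306.121662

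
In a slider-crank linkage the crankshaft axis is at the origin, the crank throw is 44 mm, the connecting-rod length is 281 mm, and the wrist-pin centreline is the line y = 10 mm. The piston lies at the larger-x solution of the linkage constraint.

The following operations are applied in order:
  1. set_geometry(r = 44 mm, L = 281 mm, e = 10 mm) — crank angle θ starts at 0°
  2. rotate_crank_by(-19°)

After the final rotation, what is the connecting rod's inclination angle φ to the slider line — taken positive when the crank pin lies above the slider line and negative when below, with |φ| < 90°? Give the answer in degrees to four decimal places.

set_geometry: r = 44 mm, L = 281 mm, e = 10 mm; θ ← 0°
rotate_crank_by(-19°): θ ← 0° -19° = -19°
crank pin P = (r cos θ, r sin θ) = (41.602817, -14.324999)
h = r sin θ − e = -14.324999 − 10 = -24.324999
sin φ = h / L = -24.324999 / 281 = -0.08656583
φ = arcsin(-0.08656583) = -4.966072°

-4.9661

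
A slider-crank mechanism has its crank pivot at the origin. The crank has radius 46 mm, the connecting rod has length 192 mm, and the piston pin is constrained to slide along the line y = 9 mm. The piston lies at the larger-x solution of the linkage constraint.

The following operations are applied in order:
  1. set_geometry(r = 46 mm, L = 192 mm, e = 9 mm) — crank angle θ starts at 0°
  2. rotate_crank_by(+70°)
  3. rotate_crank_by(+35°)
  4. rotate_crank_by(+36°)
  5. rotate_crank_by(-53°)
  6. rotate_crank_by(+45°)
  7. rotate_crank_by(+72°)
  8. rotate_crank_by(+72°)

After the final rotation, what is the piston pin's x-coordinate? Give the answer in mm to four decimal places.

set_geometry: r = 46 mm, L = 192 mm, e = 9 mm; θ ← 0°
rotate_crank_by(+70°): θ ← 0° +70° = 70°
rotate_crank_by(+35°): θ ← 70° +35° = 105°
rotate_crank_by(+36°): θ ← 105° +36° = 141°
rotate_crank_by(-53°): θ ← 141° -53° = 88°
rotate_crank_by(+45°): θ ← 88° +45° = 133°
rotate_crank_by(+72°): θ ← 133° +72° = 205°
rotate_crank_by(+72°): θ ← 205° +72° = 277°
crank pin P = (r cos θ, r sin θ) = (5.605990, -45.657123)
h = r sin θ − e = -45.657123 − 9 = -54.657123
x = r cos θ + √(L² − h²) = 5.605990 + √(36864.0 − 2987.4011) = 5.605990 + 184.055967 = 189.661957

189.6620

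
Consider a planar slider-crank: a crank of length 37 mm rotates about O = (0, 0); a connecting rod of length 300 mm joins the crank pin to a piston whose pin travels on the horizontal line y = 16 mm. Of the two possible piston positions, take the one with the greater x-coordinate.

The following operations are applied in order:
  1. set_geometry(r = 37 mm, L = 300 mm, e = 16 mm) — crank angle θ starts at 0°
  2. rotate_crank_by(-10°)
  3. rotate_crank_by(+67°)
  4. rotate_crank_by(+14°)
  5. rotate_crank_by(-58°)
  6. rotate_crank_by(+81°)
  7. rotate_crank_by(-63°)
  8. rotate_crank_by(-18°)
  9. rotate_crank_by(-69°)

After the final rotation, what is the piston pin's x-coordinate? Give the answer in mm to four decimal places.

set_geometry: r = 37 mm, L = 300 mm, e = 16 mm; θ ← 0°
rotate_crank_by(-10°): θ ← 0° -10° = -10°
rotate_crank_by(+67°): θ ← -10° +67° = 57°
rotate_crank_by(+14°): θ ← 57° +14° = 71°
rotate_crank_by(-58°): θ ← 71° -58° = 13°
rotate_crank_by(+81°): θ ← 13° +81° = 94°
rotate_crank_by(-63°): θ ← 94° -63° = 31°
rotate_crank_by(-18°): θ ← 31° -18° = 13°
rotate_crank_by(-69°): θ ← 13° -69° = -56°
crank pin P = (r cos θ, r sin θ) = (20.690137, -30.674390)
h = r sin θ − e = -30.674390 − 16 = -46.674390
x = r cos θ + √(L² − h²) = 20.690137 + √(90000.0 − 2178.4987) = 20.690137 + 296.346927 = 317.037065

317.0371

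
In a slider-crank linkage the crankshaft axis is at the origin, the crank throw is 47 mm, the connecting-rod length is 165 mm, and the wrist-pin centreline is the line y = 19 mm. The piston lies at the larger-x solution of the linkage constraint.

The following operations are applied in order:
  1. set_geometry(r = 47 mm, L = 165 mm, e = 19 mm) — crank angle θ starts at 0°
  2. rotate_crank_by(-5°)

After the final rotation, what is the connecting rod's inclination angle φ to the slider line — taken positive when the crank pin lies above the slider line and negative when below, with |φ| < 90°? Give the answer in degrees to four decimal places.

set_geometry: r = 47 mm, L = 165 mm, e = 19 mm; θ ← 0°
rotate_crank_by(-5°): θ ← 0° -5° = -5°
crank pin P = (r cos θ, r sin θ) = (46.821151, -4.096320)
h = r sin θ − e = -4.096320 − 19 = -23.096320
sin φ = h / L = -23.096320 / 165 = -0.13997770
φ = arcsin(-0.13997770) = -8.046556°

-8.0466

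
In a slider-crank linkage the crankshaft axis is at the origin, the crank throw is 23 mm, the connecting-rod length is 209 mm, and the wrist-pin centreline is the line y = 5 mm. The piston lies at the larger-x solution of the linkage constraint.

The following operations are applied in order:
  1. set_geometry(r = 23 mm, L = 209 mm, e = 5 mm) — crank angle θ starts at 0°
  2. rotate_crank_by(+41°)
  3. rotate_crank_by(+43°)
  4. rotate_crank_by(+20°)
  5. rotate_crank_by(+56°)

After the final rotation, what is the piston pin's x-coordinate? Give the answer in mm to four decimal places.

set_geometry: r = 23 mm, L = 209 mm, e = 5 mm; θ ← 0°
rotate_crank_by(+41°): θ ← 0° +41° = 41°
rotate_crank_by(+43°): θ ← 41° +43° = 84°
rotate_crank_by(+20°): θ ← 84° +20° = 104°
rotate_crank_by(+56°): θ ← 104° +56° = 160°
crank pin P = (r cos θ, r sin θ) = (-21.612930, 7.866463)
h = r sin θ − e = 7.866463 − 5 = 2.866463
x = r cos θ + √(L² − h²) = -21.612930 + √(43681.0 − 8.2166) = -21.612930 + 208.980342 = 187.367412

187.3674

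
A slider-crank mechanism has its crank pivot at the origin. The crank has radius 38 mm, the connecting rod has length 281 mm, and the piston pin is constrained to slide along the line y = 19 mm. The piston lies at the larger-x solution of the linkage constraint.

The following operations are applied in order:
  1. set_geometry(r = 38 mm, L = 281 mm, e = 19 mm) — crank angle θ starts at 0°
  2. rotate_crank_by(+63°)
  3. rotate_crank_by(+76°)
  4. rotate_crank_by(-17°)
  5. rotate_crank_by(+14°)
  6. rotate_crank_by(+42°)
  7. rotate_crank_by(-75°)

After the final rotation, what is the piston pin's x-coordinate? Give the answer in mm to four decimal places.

set_geometry: r = 38 mm, L = 281 mm, e = 19 mm; θ ← 0°
rotate_crank_by(+63°): θ ← 0° +63° = 63°
rotate_crank_by(+76°): θ ← 63° +76° = 139°
rotate_crank_by(-17°): θ ← 139° -17° = 122°
rotate_crank_by(+14°): θ ← 122° +14° = 136°
rotate_crank_by(+42°): θ ← 136° +42° = 178°
rotate_crank_by(-75°): θ ← 178° -75° = 103°
crank pin P = (r cos θ, r sin θ) = (-8.548140, 37.026062)
h = r sin θ − e = 37.026062 − 19 = 18.026062
x = r cos θ + √(L² − h²) = -8.548140 + √(78961.0 − 324.9389) = -8.548140 + 280.421221 = 271.873081

271.8731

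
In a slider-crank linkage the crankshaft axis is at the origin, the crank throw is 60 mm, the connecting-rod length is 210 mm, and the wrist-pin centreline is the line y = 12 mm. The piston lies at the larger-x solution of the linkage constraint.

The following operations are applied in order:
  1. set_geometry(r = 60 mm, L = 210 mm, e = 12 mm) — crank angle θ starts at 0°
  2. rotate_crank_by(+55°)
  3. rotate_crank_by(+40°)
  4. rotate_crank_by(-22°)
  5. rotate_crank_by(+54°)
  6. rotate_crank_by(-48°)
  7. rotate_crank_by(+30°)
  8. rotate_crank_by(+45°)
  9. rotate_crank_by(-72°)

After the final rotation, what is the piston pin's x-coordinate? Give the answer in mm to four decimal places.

set_geometry: r = 60 mm, L = 210 mm, e = 12 mm; θ ← 0°
rotate_crank_by(+55°): θ ← 0° +55° = 55°
rotate_crank_by(+40°): θ ← 55° +40° = 95°
rotate_crank_by(-22°): θ ← 95° -22° = 73°
rotate_crank_by(+54°): θ ← 73° +54° = 127°
rotate_crank_by(-48°): θ ← 127° -48° = 79°
rotate_crank_by(+30°): θ ← 79° +30° = 109°
rotate_crank_by(+45°): θ ← 109° +45° = 154°
rotate_crank_by(-72°): θ ← 154° -72° = 82°
crank pin P = (r cos θ, r sin θ) = (8.350386, 59.416084)
h = r sin θ − e = 59.416084 − 12 = 47.416084
x = r cos θ + √(L² − h²) = 8.350386 + √(44100.0 − 2248.2850) = 8.350386 + 204.576917 = 212.927303

212.9273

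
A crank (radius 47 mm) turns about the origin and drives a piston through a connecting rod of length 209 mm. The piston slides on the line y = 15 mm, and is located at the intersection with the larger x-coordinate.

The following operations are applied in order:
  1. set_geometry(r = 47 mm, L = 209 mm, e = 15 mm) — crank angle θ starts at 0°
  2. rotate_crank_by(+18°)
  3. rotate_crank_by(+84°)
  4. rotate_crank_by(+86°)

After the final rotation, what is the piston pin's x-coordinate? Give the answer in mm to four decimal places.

set_geometry: r = 47 mm, L = 209 mm, e = 15 mm; θ ← 0°
rotate_crank_by(+18°): θ ← 0° +18° = 18°
rotate_crank_by(+84°): θ ← 18° +84° = 102°
rotate_crank_by(+86°): θ ← 102° +86° = 188°
crank pin P = (r cos θ, r sin θ) = (-46.542599, -6.541136)
h = r sin θ − e = -6.541136 − 15 = -21.541136
x = r cos θ + √(L² − h²) = -46.542599 + √(43681.0 − 464.0205) = -46.542599 + 207.886939 = 161.344340

161.3443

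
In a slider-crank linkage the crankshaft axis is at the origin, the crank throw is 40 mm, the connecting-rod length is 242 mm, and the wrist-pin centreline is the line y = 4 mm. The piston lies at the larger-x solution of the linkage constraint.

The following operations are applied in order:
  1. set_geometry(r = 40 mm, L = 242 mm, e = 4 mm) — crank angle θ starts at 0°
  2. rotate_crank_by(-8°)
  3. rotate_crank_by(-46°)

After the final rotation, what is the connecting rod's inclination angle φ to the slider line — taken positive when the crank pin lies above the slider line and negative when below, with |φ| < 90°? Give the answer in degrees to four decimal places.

-8.6415

set_geometry: r = 40 mm, L = 242 mm, e = 4 mm; θ ← 0°
rotate_crank_by(-8°): θ ← 0° -8° = -8°
rotate_crank_by(-46°): θ ← -8° -46° = -54°
crank pin P = (r cos θ, r sin θ) = (23.511410, -32.360680)
h = r sin θ − e = -32.360680 − 4 = -36.360680
sin φ = h / L = -36.360680 / 242 = -0.15025074
φ = arcsin(-0.15025074) = -8.641458°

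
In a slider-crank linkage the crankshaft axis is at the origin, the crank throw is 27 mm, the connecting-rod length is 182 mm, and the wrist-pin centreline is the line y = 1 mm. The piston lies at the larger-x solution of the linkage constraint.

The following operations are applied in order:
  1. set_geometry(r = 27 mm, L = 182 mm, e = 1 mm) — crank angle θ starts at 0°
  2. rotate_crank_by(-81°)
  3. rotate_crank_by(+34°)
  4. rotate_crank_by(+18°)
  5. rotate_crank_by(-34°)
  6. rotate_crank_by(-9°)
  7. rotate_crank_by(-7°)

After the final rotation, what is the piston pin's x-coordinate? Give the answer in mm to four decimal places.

set_geometry: r = 27 mm, L = 182 mm, e = 1 mm; θ ← 0°
rotate_crank_by(-81°): θ ← 0° -81° = -81°
rotate_crank_by(+34°): θ ← -81° +34° = -47°
rotate_crank_by(+18°): θ ← -47° +18° = -29°
rotate_crank_by(-34°): θ ← -29° -34° = -63°
rotate_crank_by(-9°): θ ← -63° -9° = -72°
rotate_crank_by(-7°): θ ← -72° -7° = -79°
crank pin P = (r cos θ, r sin θ) = (5.151843, -26.503934)
h = r sin θ − e = -26.503934 − 1 = -27.503934
x = r cos θ + √(L² − h²) = 5.151843 + √(33124.0 − 756.4664) = 5.151843 + 179.909793 = 185.061636

185.0616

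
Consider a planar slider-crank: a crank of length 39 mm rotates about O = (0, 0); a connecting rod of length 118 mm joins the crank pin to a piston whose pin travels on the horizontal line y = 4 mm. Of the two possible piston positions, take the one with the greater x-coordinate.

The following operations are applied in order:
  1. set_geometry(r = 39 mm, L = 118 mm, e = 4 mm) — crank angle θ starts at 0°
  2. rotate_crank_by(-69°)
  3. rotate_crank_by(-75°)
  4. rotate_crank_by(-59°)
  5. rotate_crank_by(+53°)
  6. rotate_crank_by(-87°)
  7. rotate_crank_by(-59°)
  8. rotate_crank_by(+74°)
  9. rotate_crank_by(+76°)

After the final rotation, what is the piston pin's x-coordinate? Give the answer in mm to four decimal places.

set_geometry: r = 39 mm, L = 118 mm, e = 4 mm; θ ← 0°
rotate_crank_by(-69°): θ ← 0° -69° = -69°
rotate_crank_by(-75°): θ ← -69° -75° = -144°
rotate_crank_by(-59°): θ ← -144° -59° = -203°
rotate_crank_by(+53°): θ ← -203° +53° = -150°
rotate_crank_by(-87°): θ ← -150° -87° = -237°
rotate_crank_by(-59°): θ ← -237° -59° = -296°
rotate_crank_by(+74°): θ ← -296° +74° = -222°
rotate_crank_by(+76°): θ ← -222° +76° = -146°
crank pin P = (r cos θ, r sin θ) = (-32.332465, -21.808523)
h = r sin θ − e = -21.808523 − 4 = -25.808523
x = r cos θ + √(L² − h²) = -32.332465 + √(13924.0 − 666.0799) = -32.332465 + 115.143042 = 82.810577

82.8106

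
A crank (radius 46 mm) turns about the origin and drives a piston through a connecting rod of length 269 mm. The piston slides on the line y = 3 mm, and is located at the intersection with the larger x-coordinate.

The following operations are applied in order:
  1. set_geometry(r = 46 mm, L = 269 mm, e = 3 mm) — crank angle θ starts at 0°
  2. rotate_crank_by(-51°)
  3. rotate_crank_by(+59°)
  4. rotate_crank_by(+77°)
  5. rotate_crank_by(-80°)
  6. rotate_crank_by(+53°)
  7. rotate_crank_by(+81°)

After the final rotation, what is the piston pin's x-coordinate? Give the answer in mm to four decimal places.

232.9068

set_geometry: r = 46 mm, L = 269 mm, e = 3 mm; θ ← 0°
rotate_crank_by(-51°): θ ← 0° -51° = -51°
rotate_crank_by(+59°): θ ← -51° +59° = 8°
rotate_crank_by(+77°): θ ← 8° +77° = 85°
rotate_crank_by(-80°): θ ← 85° -80° = 5°
rotate_crank_by(+53°): θ ← 5° +53° = 58°
rotate_crank_by(+81°): θ ← 58° +81° = 139°
crank pin P = (r cos θ, r sin θ) = (-34.716641, 30.178715)
h = r sin θ − e = 30.178715 − 3 = 27.178715
x = r cos θ + √(L² − h²) = -34.716641 + √(72361.0 − 738.6826) = -34.716641 + 267.623462 = 232.906821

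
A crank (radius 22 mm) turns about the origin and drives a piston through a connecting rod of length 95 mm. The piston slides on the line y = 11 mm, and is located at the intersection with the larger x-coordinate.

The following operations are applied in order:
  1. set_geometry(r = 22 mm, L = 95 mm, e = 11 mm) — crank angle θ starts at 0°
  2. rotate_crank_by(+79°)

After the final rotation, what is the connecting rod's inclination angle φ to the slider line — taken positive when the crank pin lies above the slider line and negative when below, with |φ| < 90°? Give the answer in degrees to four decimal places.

set_geometry: r = 22 mm, L = 95 mm, e = 11 mm; θ ← 0°
rotate_crank_by(+79°): θ ← 0° +79° = 79°
crank pin P = (r cos θ, r sin θ) = (4.197798, 21.595798)
h = r sin θ − e = 21.595798 − 11 = 10.595798
sin φ = h / L = 10.595798 / 95 = 0.11153472
φ = arcsin(0.11153472) = 6.403793°

6.4038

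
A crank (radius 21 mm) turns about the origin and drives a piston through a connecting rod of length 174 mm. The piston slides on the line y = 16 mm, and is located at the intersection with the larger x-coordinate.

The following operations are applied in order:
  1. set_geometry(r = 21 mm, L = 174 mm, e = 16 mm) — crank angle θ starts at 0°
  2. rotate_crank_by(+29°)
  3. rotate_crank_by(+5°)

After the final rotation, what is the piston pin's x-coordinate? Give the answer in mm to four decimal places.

set_geometry: r = 21 mm, L = 174 mm, e = 16 mm; θ ← 0°
rotate_crank_by(+29°): θ ← 0° +29° = 29°
rotate_crank_by(+5°): θ ← 29° +5° = 34°
crank pin P = (r cos θ, r sin θ) = (17.409789, 11.743051)
h = r sin θ − e = 11.743051 − 16 = -4.256949
x = r cos θ + √(L² − h²) = 17.409789 + √(30276.0 − 18.1216) = 17.409789 + 173.947919 = 191.357708

191.3577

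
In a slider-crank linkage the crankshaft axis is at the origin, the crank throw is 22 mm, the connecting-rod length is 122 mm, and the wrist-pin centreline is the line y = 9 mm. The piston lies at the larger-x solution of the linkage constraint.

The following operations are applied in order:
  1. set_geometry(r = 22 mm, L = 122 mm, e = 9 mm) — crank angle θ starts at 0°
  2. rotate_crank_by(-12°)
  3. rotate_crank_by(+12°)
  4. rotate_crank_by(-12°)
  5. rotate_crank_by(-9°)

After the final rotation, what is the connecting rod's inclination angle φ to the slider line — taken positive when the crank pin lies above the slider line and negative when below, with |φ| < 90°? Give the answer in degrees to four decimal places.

set_geometry: r = 22 mm, L = 122 mm, e = 9 mm; θ ← 0°
rotate_crank_by(-12°): θ ← 0° -12° = -12°
rotate_crank_by(+12°): θ ← -12° +12° = 0°
rotate_crank_by(-12°): θ ← 0° -12° = -12°
rotate_crank_by(-9°): θ ← -12° -9° = -21°
crank pin P = (r cos θ, r sin θ) = (20.538769, -7.884095)
h = r sin θ − e = -7.884095 − 9 = -16.884095
sin φ = h / L = -16.884095 / 122 = -0.13839422
φ = arcsin(-0.13839422) = -7.954937°

-7.9549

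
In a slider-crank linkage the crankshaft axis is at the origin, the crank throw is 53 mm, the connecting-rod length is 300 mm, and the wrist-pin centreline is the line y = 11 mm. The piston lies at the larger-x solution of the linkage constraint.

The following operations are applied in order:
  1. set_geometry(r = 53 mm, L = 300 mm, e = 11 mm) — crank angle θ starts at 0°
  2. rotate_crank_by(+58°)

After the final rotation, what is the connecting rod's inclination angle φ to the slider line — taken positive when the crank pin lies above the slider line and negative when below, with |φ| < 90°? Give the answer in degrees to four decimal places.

set_geometry: r = 53 mm, L = 300 mm, e = 11 mm; θ ← 0°
rotate_crank_by(+58°): θ ← 0° +58° = 58°
crank pin P = (r cos θ, r sin θ) = (28.085721, 44.946549)
h = r sin θ − e = 44.946549 − 11 = 33.946549
sin φ = h / L = 33.946549 / 300 = 0.11315516
φ = arcsin(0.11315516) = 6.497229°

6.4972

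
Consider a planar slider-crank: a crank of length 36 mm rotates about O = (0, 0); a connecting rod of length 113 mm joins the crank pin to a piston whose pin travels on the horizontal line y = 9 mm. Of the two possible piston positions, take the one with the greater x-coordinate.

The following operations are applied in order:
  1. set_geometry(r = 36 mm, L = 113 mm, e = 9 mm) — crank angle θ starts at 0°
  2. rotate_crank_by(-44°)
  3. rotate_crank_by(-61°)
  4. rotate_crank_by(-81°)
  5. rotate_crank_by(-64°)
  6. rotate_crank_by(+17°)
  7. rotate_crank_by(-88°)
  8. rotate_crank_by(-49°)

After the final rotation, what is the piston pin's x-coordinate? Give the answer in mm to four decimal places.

set_geometry: r = 36 mm, L = 113 mm, e = 9 mm; θ ← 0°
rotate_crank_by(-44°): θ ← 0° -44° = -44°
rotate_crank_by(-61°): θ ← -44° -61° = -105°
rotate_crank_by(-81°): θ ← -105° -81° = -186°
rotate_crank_by(-64°): θ ← -186° -64° = -250°
rotate_crank_by(+17°): θ ← -250° +17° = -233°
rotate_crank_by(-88°): θ ← -233° -88° = -321°
rotate_crank_by(-49°): θ ← -321° -49° = -370°
crank pin P = (r cos θ, r sin θ) = (35.453079, -6.251334)
h = r sin θ − e = -6.251334 − 9 = -15.251334
x = r cos θ + √(L² − h²) = 35.453079 + √(12769.0 − 232.6032) = 35.453079 + 111.966052 = 147.419131

147.4191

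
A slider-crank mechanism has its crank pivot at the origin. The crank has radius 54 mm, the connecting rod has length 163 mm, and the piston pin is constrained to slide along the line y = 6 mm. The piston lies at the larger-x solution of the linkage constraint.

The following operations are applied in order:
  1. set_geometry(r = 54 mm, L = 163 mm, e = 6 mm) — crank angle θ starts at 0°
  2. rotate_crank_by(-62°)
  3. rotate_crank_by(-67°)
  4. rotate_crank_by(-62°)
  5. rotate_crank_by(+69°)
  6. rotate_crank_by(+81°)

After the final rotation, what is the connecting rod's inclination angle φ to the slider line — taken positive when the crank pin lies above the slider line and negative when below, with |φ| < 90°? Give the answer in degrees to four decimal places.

set_geometry: r = 54 mm, L = 163 mm, e = 6 mm; θ ← 0°
rotate_crank_by(-62°): θ ← 0° -62° = -62°
rotate_crank_by(-67°): θ ← -62° -67° = -129°
rotate_crank_by(-62°): θ ← -129° -62° = -191°
rotate_crank_by(+69°): θ ← -191° +69° = -122°
rotate_crank_by(+81°): θ ← -122° +81° = -41°
crank pin P = (r cos θ, r sin θ) = (40.754317, -35.427188)
h = r sin θ − e = -35.427188 − 6 = -41.427188
sin φ = h / L = -41.427188 / 163 = -0.25415452
φ = arcsin(-0.25415452) = -14.723493°

-14.7235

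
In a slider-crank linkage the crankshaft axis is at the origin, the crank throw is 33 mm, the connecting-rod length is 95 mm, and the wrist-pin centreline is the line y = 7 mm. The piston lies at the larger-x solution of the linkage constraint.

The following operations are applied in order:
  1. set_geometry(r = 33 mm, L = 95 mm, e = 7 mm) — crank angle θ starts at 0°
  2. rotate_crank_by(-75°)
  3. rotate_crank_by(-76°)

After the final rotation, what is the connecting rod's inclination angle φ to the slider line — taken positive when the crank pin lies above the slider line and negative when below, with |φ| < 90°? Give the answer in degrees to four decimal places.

-14.0100

set_geometry: r = 33 mm, L = 95 mm, e = 7 mm; θ ← 0°
rotate_crank_by(-75°): θ ← 0° -75° = -75°
rotate_crank_by(-76°): θ ← -75° -76° = -151°
crank pin P = (r cos θ, r sin θ) = (-28.862450, -15.998717)
h = r sin θ − e = -15.998717 − 7 = -22.998717
sin φ = h / L = -22.998717 / 95 = -0.24209176
φ = arcsin(-0.24209176) = -14.010031°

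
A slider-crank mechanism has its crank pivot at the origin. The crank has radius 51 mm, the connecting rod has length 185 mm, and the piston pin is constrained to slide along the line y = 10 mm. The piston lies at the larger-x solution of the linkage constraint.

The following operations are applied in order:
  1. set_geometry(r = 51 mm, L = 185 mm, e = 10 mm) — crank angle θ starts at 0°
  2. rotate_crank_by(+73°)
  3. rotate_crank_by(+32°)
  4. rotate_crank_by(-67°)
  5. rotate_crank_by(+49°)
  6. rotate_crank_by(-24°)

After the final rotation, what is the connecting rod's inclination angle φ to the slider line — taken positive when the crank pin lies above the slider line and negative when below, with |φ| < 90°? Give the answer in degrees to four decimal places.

11.0447

set_geometry: r = 51 mm, L = 185 mm, e = 10 mm; θ ← 0°
rotate_crank_by(+73°): θ ← 0° +73° = 73°
rotate_crank_by(+32°): θ ← 73° +32° = 105°
rotate_crank_by(-67°): θ ← 105° -67° = 38°
rotate_crank_by(+49°): θ ← 38° +49° = 87°
rotate_crank_by(-24°): θ ← 87° -24° = 63°
crank pin P = (r cos θ, r sin θ) = (23.153515, 45.441333)
h = r sin θ − e = 45.441333 − 10 = 35.441333
sin φ = h / L = 35.441333 / 185 = 0.19157477
φ = arcsin(0.19157477) = 11.044700°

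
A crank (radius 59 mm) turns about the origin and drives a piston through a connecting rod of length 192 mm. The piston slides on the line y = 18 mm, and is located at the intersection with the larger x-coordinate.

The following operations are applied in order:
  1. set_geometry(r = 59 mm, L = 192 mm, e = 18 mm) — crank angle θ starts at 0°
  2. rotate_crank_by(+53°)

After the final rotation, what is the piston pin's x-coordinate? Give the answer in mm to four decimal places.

225.2860

set_geometry: r = 59 mm, L = 192 mm, e = 18 mm; θ ← 0°
rotate_crank_by(+53°): θ ← 0° +53° = 53°
crank pin P = (r cos θ, r sin θ) = (35.507086, 47.119495)
h = r sin θ − e = 47.119495 − 18 = 29.119495
x = r cos θ + √(L² − h²) = 35.507086 + √(36864.0 − 847.9450) = 35.507086 + 189.778964 = 225.286050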